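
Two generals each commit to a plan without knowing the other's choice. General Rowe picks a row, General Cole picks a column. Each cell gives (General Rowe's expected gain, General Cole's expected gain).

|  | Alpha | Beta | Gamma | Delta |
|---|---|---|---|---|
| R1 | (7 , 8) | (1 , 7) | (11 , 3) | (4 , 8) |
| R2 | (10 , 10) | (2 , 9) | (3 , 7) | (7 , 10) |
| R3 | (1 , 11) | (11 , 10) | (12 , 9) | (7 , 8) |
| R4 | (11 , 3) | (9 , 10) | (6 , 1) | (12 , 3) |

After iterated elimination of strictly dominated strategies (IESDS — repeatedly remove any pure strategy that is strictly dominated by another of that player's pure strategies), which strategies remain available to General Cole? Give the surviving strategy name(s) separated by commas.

For General Rowe, R4 strictly dominates R2 on the remaining columns (Alpha: 11>10, Beta: 9>2, Gamma: 6>3, Delta: 12>7); eliminate R2.
For General Cole, Alpha strictly dominates Gamma on the remaining rows (R1: 8>3, R3: 11>9, R4: 3>1); eliminate Gamma.
Row R1 is eliminated: R4 beats it against every remaining column (Alpha: 11>7, Beta: 9>1, Delta: 12>4).
Column Delta is eliminated: Beta beats it against every remaining row (R3: 10>8, R4: 10>3).
Among the remaining strategies, none is strictly dominated by another pure strategy of the same player, so the elimination stops.
Surviving strategies — General Rowe: {R3, R4}; General Cole: {Alpha, Beta}.

Alpha, Beta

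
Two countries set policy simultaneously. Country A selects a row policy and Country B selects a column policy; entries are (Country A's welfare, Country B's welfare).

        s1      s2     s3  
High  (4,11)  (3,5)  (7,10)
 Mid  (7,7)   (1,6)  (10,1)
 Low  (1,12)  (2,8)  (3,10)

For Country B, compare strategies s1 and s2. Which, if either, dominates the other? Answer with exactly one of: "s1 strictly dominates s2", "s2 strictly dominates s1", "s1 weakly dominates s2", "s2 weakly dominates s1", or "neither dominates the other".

s1 strictly dominates s2

Compare s1 to s2 across each opponent action: High: 11>5, Mid: 7>6, Low: 12>8.
Every comparison favours s1, so s1 strictly dominates s2.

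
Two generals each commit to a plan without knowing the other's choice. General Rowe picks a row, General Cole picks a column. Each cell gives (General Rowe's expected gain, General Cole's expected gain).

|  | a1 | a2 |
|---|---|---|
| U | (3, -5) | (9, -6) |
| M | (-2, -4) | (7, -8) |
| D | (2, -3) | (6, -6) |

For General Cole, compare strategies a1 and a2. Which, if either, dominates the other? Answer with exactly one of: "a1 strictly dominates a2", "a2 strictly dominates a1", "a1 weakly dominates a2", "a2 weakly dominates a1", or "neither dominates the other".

a1 strictly dominates a2

a1's payoffs vs a2's, by General Rowe's action — U: -5>-6, M: -4>-8, D: -3>-6.
Every comparison favours a1, so a1 strictly dominates a2.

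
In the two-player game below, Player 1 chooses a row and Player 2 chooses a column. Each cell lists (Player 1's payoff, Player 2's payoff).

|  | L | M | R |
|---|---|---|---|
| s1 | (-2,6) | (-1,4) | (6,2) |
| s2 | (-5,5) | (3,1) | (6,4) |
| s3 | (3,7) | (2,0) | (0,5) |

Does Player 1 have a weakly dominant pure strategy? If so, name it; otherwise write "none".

s1 fails to dominate s2 at M (-1<3).
s2 fails to dominate s1 at L (-5<-2).
s3 fails to dominate s1 at R (0<6).
No single strategy dominates all the others.

none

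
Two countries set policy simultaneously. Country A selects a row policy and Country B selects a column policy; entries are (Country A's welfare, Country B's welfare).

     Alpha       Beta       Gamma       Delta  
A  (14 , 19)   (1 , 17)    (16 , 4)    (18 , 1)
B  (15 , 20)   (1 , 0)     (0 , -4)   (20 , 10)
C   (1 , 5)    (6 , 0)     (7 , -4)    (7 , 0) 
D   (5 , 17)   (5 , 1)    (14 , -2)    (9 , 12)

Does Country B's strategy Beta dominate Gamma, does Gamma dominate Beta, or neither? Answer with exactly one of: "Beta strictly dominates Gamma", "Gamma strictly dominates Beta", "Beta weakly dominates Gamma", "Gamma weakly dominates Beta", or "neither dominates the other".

Compare Beta to Gamma across each opponent action: A: 17>4, B: 0>-4, C: 0>-4, D: 1>-2.
Every comparison favours Beta, so Beta strictly dominates Gamma.

Beta strictly dominates Gamma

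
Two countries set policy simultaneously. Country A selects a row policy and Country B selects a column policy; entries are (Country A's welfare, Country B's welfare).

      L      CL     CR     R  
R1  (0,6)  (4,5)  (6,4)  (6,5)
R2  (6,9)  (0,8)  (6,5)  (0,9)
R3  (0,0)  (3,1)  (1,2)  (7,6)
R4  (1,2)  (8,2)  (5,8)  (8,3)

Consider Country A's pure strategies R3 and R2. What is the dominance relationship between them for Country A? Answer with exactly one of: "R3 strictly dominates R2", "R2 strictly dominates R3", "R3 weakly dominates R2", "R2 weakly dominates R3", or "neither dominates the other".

neither dominates the other

Compare R3 to R2 across each opponent action: L: 0<6, CL: 3>0, CR: 1<6, R: 7>0.
R3 does better at CL, R but worse at L, CR; neither strategy dominates the other.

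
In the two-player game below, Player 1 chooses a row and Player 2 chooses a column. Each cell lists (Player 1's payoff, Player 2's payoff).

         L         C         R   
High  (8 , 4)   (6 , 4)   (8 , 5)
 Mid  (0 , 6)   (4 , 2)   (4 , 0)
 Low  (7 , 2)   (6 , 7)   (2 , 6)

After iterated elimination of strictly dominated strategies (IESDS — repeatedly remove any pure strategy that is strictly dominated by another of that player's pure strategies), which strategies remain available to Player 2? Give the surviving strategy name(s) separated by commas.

For Player 1, High strictly dominates Mid on the remaining columns (L: 8>0, C: 6>4, R: 8>4); eliminate Mid.
Player 2's strategy L is strictly dominated by R (High: 5>4, Low: 6>2) and is removed.
Among the remaining strategies, none is strictly dominated by another pure strategy of the same player, so the elimination stops.
Surviving strategies — Player 1: {High, Low}; Player 2: {C, R}.

C, R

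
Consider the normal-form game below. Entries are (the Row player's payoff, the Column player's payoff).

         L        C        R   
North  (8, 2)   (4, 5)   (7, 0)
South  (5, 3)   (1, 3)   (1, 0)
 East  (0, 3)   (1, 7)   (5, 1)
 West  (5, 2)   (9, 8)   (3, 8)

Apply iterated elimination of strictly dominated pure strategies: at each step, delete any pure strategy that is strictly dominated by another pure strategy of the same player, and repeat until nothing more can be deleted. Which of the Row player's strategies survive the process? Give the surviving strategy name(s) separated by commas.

The Row player's strategy South is strictly dominated by North (L: 8>5, C: 4>1, R: 7>1) and is removed.
For the Row player, North strictly dominates East on the remaining columns (L: 8>0, C: 4>1, R: 7>5); eliminate East.
Column L is eliminated: C beats it against every remaining row (North: 5>2, West: 8>2).
Among the remaining strategies, none is strictly dominated by another pure strategy of the same player, so the elimination stops.
Surviving strategies — the Row player: {North, West}; the Column player: {C, R}.

North, West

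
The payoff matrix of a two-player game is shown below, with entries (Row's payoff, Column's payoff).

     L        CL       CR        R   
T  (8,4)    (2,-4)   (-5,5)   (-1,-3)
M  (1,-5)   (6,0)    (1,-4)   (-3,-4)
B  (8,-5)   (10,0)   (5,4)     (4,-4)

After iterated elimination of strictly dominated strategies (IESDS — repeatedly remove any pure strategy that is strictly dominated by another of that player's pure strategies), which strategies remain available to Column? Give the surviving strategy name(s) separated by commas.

CR

Row M is eliminated: B beats it against every remaining column (L: 8>1, CL: 10>6, CR: 5>1, R: 4>-3).
Column L is eliminated: CR beats it against every remaining row (T: 5>4, B: 4>-5).
Row T is eliminated: B beats it against every remaining column (CL: 10>2, CR: 5>-5, R: 4>-1).
For Column, CR strictly dominates CL on the remaining rows (B: 4>0); eliminate CL.
Column R is eliminated: CR beats it against every remaining row (B: 4>-4).
Among the remaining strategies, none is strictly dominated by another pure strategy of the same player, so the elimination stops.
Surviving strategies — Row: {B}; Column: {CR}.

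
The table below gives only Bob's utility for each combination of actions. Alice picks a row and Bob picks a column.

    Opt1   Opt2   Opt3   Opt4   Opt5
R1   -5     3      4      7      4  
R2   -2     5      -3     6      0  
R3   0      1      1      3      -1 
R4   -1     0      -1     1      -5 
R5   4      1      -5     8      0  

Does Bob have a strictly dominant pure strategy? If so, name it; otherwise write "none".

Opt4 vs Opt1: R1: 7>-5, R2: 6>-2, R3: 3>0, R4: 1>-1, R5: 8>4.
Opt4 vs Opt2: R1: 7>3, R2: 6>5, R3: 3>1, R4: 1>0, R5: 8>1.
Opt4 vs Opt3: R1: 7>4, R2: 6>-3, R3: 3>1, R4: 1>-1, R5: 8>-5.
Opt4 vs Opt5: R1: 7>4, R2: 6>0, R3: 3>-1, R4: 1>-5, R5: 8>0.
Opt4 strictly beats every other strategy against every opponent action, so it is strictly dominant.

Opt4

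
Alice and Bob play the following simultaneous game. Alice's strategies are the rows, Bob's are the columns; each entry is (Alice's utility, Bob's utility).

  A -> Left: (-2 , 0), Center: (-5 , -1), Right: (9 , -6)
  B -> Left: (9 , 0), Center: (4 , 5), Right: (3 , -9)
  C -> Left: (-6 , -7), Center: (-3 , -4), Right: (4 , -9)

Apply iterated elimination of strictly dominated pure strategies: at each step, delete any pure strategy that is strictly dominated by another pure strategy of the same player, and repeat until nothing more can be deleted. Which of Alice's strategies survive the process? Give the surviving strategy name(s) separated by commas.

For Bob, Left strictly dominates Right on the remaining rows (A: 0>-6, B: 0>-9, C: -7>-9); eliminate Right.
Row A is eliminated: B beats it against every remaining column (Left: 9>-2, Center: 4>-5).
Alice's strategy C is strictly dominated by B (Left: 9>-6, Center: 4>-3) and is removed.
For Bob, Center strictly dominates Left on the remaining rows (B: 5>0); eliminate Left.
Among the remaining strategies, none is strictly dominated by another pure strategy of the same player, so the elimination stops.
Surviving strategies — Alice: {B}; Bob: {Center}.

B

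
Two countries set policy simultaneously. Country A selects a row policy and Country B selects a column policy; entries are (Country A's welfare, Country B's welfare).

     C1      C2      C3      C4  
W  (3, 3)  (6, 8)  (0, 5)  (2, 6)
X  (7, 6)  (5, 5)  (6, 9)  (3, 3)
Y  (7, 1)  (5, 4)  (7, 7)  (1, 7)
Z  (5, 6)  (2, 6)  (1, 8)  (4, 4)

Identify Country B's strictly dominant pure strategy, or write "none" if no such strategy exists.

none

C1 fails to dominate C2 at W (3<8).
C2 fails to dominate C1 at X (5<6).
C3 fails to dominate C2 at W (5<8).
C4 fails to dominate C1 at X (3<6).
No single strategy dominates all the others.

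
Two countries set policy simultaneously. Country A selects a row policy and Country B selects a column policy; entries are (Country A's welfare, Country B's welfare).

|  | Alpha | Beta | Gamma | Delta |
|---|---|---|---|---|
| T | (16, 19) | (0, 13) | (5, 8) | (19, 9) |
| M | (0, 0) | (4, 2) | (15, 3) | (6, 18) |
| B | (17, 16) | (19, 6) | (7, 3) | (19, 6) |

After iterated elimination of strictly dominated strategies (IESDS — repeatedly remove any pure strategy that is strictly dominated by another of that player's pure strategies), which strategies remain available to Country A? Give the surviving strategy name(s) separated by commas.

B

For Country B, Delta strictly dominates Gamma on the remaining rows (T: 9>8, M: 18>3, B: 6>3); eliminate Gamma.
Country A's strategy M is strictly dominated by B (Alpha: 17>0, Beta: 19>4, Delta: 19>6) and is removed.
For Country B, Alpha strictly dominates Beta on the remaining rows (T: 19>13, B: 16>6); eliminate Beta.
For Country B, Alpha strictly dominates Delta on the remaining rows (T: 19>9, B: 16>6); eliminate Delta.
Row T is eliminated: B beats it against every remaining column (Alpha: 17>16).
Among the remaining strategies, none is strictly dominated by another pure strategy of the same player, so the elimination stops.
Surviving strategies — Country A: {B}; Country B: {Alpha}.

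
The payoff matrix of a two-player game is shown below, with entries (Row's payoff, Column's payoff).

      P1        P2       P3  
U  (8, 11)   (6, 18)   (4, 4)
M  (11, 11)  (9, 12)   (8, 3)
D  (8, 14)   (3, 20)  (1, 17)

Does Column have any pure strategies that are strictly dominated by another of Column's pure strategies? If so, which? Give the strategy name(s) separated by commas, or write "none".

P1, P3

P2 strictly dominates P1 — U: 18>11, M: 12>11, D: 20>14.
P2 is not dominated — it holds its own against P1 at U (18>11); P3 at U (18>4).
P3 is strictly dominated by P2 (U: 18>4, M: 12>3, D: 20>17).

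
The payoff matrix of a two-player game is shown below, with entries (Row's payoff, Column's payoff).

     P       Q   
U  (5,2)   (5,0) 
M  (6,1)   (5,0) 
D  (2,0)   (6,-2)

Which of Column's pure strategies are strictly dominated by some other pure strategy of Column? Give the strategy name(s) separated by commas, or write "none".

P is not dominated — it holds its own against Q at U (2>0).
Q is strictly dominated by P (U: 2>0, M: 1>0, D: 0>-2).

Q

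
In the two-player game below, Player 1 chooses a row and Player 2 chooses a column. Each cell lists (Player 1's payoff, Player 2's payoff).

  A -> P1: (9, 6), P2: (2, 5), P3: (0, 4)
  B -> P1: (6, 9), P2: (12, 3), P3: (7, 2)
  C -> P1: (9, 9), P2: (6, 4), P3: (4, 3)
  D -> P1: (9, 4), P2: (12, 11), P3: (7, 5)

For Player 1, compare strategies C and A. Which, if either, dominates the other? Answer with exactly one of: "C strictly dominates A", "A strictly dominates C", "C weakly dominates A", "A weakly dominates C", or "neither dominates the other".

C's payoffs vs A's, by Player 2's action — P1: 9=9, P2: 6>2, P3: 4>0.
C is at least as good everywhere and strictly better somewhere (tied only at P1), so C weakly but not strictly dominates A.

C weakly dominates A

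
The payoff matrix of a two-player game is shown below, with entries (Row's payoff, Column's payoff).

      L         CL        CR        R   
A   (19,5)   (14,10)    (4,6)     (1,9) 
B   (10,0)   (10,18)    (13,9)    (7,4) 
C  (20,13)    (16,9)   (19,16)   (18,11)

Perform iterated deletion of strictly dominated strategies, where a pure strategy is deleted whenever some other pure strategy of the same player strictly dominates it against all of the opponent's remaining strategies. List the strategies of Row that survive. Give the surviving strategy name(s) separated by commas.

C

Row A is eliminated: C beats it against every remaining column (L: 20>19, CL: 16>14, CR: 19>4, R: 18>1).
Row's strategy B is strictly dominated by C (L: 20>10, CL: 16>10, CR: 19>13, R: 18>7) and is removed.
Column L is eliminated: CR beats it against every remaining row (C: 16>13).
Column CL is eliminated: CR beats it against every remaining row (C: 16>9).
For Column, CR strictly dominates R on the remaining rows (C: 16>11); eliminate R.
Among the remaining strategies, none is strictly dominated by another pure strategy of the same player, so the elimination stops.
Surviving strategies — Row: {C}; Column: {CR}.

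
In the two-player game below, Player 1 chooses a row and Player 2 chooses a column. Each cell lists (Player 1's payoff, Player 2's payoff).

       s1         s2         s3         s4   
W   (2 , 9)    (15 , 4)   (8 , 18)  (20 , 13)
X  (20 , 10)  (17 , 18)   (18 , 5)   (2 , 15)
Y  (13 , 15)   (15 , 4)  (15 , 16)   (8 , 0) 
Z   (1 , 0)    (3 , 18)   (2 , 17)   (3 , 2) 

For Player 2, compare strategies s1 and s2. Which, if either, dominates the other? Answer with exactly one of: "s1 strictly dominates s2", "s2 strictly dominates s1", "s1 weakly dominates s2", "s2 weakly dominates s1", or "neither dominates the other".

s1's payoffs vs s2's, by Player 1's action — W: 9>4, X: 10<18, Y: 15>4, Z: 0<18.
s1 does better at W, Y but worse at X, Z; neither strategy dominates the other.

neither dominates the other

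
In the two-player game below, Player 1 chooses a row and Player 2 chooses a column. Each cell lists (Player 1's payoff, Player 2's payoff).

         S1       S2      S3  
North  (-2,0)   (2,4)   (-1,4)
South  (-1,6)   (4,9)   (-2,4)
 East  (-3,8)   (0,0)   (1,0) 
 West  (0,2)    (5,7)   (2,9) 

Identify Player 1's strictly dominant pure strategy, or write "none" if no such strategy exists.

West vs North: S1: 0>-2, S2: 5>2, S3: 2>-1.
West vs South: S1: 0>-1, S2: 5>4, S3: 2>-2.
West vs East: S1: 0>-3, S2: 5>0, S3: 2>1.
West strictly beats every other strategy against every opponent action, so it is strictly dominant.

West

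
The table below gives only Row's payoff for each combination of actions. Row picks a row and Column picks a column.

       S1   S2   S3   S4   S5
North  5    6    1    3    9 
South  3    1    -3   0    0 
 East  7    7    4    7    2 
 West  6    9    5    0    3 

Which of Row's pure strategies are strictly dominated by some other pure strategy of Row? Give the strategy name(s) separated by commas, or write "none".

South

Nothing dominates North: South at S1 (5>3); East at S5 (9>2); West at S4 (3>0).
South: dominated, since North does at least as well everywhere (S1: 5>3, S2: 6>1, S3: 1>-3, S4: 3>0, S5: 9>0).
East is not dominated — it holds its own against North at S1 (7>5); South at S1 (7>3); West at S1 (7>6).
West is not dominated — it holds its own against North at S1 (6>5); South at S1 (6>3); East at S2 (9>7).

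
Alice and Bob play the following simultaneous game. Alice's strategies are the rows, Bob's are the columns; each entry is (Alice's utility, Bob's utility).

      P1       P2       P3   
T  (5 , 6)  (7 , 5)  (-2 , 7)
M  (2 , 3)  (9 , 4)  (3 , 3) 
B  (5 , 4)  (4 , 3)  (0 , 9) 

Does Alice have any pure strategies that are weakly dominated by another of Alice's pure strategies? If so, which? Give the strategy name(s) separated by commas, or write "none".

none

Nothing dominates T: M at P1 (5>2); B at P2 (7>4).
Nothing dominates M: T at P2 (9>7); B at P2 (9>4).
B: no other strategy beats it everywhere (T at P3 (0>-2); M at P1 (5>2)).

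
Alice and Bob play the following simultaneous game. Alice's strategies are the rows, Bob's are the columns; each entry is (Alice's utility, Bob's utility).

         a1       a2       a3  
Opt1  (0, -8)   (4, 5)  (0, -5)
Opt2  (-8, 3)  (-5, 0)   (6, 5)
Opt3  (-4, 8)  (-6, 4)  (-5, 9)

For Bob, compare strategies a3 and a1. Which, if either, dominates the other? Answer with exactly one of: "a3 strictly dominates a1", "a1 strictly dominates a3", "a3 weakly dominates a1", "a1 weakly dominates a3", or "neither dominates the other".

Compare a3 to a1 across every action of Alice: Opt1: -5>-8, Opt2: 5>3, Opt3: 9>8.
Every comparison favours a3, so a3 strictly dominates a1.

a3 strictly dominates a1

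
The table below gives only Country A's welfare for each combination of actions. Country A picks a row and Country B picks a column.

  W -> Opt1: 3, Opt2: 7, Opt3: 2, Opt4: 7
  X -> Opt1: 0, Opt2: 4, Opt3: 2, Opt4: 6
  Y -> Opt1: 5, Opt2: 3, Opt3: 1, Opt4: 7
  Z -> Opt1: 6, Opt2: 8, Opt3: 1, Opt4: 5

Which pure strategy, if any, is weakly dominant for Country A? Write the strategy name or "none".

none

W fails to dominate Y at Opt1 (3<5).
X fails to dominate W at Opt1 (0<3).
Y fails to dominate W at Opt2 (3<7).
Z fails to dominate W at Opt3 (1<2).
No single strategy dominates all the others.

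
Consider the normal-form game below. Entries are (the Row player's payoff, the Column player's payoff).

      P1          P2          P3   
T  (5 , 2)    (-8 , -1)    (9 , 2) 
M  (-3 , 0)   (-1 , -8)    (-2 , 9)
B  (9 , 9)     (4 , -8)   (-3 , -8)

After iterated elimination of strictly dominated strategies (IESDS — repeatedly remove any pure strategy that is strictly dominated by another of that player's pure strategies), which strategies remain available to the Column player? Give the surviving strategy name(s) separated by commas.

Column P2 is eliminated: P1 beats it against every remaining row (T: 2>-1, M: 0>-8, B: 9>-8).
The Row player's strategy M is strictly dominated by T (P1: 5>-3, P3: 9>-2) and is removed.
Among the remaining strategies, none is strictly dominated by another pure strategy of the same player, so the elimination stops.
Surviving strategies — the Row player: {T, B}; the Column player: {P1, P3}.

P1, P3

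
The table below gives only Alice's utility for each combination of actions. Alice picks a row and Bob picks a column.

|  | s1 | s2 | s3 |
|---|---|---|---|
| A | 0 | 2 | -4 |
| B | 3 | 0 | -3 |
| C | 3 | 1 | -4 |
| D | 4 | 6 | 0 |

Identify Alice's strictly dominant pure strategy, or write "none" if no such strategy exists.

D

D vs A: s1: 4>0, s2: 6>2, s3: 0>-4.
D vs B: s1: 4>3, s2: 6>0, s3: 0>-3.
D vs C: s1: 4>3, s2: 6>1, s3: 0>-4.
D strictly beats every other strategy against every opponent action, so it is strictly dominant.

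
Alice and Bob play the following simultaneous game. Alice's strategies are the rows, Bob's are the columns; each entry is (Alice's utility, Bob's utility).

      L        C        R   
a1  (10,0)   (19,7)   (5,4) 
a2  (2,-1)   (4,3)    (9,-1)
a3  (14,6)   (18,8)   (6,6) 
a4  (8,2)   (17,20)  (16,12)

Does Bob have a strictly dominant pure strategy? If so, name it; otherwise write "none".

C

C vs L: a1: 7>0, a2: 3>-1, a3: 8>6, a4: 20>2.
C vs R: a1: 7>4, a2: 3>-1, a3: 8>6, a4: 20>12.
C strictly beats every other strategy against every opponent action, so it is strictly dominant.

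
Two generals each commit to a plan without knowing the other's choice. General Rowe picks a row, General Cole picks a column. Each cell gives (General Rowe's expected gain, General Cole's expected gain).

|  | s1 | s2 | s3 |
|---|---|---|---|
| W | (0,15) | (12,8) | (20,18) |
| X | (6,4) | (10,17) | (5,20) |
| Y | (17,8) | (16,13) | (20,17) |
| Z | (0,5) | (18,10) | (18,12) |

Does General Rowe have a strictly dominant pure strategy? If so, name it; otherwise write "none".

W fails to dominate X at s1 (0<6).
X fails to dominate W at s2 (10<12).
Y fails to dominate W at s3 (20=20).
Z fails to dominate W at s1 (0=0).
No single strategy dominates all the others.

none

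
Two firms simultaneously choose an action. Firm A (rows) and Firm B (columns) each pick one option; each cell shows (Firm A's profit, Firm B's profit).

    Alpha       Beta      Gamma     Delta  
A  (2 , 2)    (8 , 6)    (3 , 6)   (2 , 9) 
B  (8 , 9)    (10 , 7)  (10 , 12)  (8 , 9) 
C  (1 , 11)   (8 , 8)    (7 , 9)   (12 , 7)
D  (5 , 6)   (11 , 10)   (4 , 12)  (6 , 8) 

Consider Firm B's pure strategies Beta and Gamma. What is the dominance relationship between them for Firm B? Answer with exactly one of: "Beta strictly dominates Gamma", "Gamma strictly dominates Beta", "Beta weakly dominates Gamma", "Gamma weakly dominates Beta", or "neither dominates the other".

Compare Beta to Gamma across each choice by Firm A: A: 6=6, B: 7<12, C: 8<9, D: 10<12.
Gamma is at least as good everywhere and strictly better somewhere (tied at A), so Gamma weakly dominates Beta.

Gamma weakly dominates Beta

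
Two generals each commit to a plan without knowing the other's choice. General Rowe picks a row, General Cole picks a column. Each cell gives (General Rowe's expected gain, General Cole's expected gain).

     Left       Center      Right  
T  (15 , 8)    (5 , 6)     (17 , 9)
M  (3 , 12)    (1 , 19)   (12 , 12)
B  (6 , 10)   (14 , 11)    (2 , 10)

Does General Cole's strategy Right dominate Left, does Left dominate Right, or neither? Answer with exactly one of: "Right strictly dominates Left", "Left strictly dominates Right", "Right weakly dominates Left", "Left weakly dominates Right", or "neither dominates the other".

Compare Right to Left across each choice by General Rowe: T: 9>8, M: 12=12, B: 10=10.
Right is at least as good everywhere and strictly better somewhere (tied only at M, B), so Right weakly but not strictly dominates Left.

Right weakly dominates Left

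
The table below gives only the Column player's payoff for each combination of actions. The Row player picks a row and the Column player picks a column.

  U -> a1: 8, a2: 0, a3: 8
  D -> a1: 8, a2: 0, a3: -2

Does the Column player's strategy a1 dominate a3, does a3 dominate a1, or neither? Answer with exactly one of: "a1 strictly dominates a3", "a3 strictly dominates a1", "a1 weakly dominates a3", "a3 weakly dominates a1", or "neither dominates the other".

a1's payoffs vs a3's, by the Row player's action — U: 8=8, D: 8>-2.
a1 is at least as good everywhere and strictly better somewhere (tied only at U), so a1 weakly but not strictly dominates a3.

a1 weakly dominates a3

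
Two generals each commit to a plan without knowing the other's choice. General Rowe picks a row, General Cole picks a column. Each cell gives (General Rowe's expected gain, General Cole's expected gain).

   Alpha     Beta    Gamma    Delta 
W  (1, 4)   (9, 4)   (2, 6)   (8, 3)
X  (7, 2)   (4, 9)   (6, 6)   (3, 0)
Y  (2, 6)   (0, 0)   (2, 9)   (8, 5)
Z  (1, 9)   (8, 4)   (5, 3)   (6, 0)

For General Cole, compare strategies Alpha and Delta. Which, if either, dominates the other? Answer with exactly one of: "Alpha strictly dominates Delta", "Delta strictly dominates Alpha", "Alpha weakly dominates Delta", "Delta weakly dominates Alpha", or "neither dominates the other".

Alpha strictly dominates Delta

Alpha's payoffs vs Delta's, by General Rowe's action — W: 4>3, X: 2>0, Y: 6>5, Z: 9>0.
Alpha gives a strictly higher payoff against each choice by General Rowe, so Alpha strictly dominates Delta.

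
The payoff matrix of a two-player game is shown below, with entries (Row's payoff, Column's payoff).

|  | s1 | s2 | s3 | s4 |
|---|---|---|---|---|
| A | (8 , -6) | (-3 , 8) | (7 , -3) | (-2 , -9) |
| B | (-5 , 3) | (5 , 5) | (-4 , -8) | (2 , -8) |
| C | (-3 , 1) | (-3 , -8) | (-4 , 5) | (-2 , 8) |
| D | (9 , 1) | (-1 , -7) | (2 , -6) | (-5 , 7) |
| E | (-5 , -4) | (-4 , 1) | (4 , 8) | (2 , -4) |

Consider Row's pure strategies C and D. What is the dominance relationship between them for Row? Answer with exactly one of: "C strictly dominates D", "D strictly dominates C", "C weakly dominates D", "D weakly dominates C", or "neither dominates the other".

neither dominates the other

Compare C to D across each choice by Column: s1: -3<9, s2: -3<-1, s3: -4<2, s4: -2>-5.
C does better at s4 but worse at s1, s2, s3; neither strategy dominates the other.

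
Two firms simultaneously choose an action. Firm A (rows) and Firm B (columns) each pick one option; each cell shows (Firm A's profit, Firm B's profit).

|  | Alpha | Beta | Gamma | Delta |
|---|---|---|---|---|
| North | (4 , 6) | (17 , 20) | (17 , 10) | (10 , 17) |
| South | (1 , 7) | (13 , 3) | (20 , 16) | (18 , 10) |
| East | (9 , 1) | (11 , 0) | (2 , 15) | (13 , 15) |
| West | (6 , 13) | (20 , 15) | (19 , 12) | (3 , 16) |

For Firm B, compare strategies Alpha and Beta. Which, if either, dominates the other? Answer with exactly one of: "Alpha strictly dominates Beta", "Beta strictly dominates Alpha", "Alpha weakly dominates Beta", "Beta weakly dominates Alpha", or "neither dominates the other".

neither dominates the other

Alpha's payoffs vs Beta's, by Firm A's action — North: 6<20, South: 7>3, East: 1>0, West: 13<15.
Alpha does better at South, East but worse at North, West; neither strategy dominates the other.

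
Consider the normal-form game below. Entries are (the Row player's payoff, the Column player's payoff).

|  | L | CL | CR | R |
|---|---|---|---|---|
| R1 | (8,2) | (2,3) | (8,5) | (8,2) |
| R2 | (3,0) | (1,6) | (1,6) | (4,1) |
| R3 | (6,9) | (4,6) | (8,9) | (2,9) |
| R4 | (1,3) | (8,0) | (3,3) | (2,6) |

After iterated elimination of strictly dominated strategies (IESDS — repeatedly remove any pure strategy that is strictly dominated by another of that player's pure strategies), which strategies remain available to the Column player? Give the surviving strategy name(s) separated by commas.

L, CR, R

The Row player's strategy R2 is strictly dominated by R1 (L: 8>3, CL: 2>1, CR: 8>1, R: 8>4) and is removed.
The Column player's strategy CL is strictly dominated by CR (R1: 5>3, R3: 9>6, R4: 3>0) and is removed.
Row R4 is eliminated: R1 beats it against every remaining column (L: 8>1, CR: 8>3, R: 8>2).
Among the remaining strategies, none is strictly dominated by another pure strategy of the same player, so the elimination stops.
Surviving strategies — the Row player: {R1, R3}; the Column player: {L, CR, R}.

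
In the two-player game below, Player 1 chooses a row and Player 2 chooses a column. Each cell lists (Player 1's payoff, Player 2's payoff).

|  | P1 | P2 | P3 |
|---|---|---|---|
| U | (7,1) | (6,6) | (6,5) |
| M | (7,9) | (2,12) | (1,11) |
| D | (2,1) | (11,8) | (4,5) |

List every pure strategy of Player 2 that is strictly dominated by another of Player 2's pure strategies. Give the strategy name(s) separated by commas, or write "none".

P1: dominated, since P2 does at least as well everywhere (U: 6>1, M: 12>9, D: 8>1).
P2 is not dominated — it holds its own against P1 at U (6>1); P3 at U (6>5).
P2 strictly dominates P3 — U: 6>5, M: 12>11, D: 8>5.

P1, P3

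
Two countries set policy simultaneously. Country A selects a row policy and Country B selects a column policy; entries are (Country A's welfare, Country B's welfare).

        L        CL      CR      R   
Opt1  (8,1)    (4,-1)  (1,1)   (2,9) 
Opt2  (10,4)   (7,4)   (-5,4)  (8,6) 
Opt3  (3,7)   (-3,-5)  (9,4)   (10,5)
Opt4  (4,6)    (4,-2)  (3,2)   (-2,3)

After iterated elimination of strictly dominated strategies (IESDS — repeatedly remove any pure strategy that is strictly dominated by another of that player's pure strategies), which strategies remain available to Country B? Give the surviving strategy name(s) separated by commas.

For Country B, R strictly dominates CL on the remaining rows (Opt1: 9>-1, Opt2: 6>4, Opt3: 5>-5, Opt4: 3>-2); eliminate CL.
Column CR is eliminated: R beats it against every remaining row (Opt1: 9>1, Opt2: 6>4, Opt3: 5>4, Opt4: 3>2).
Row Opt1 is eliminated: Opt2 beats it against every remaining column (L: 10>8, R: 8>2).
For Country A, Opt2 strictly dominates Opt4 on the remaining columns (L: 10>4, R: 8>-2); eliminate Opt4.
Among the remaining strategies, none is strictly dominated by another pure strategy of the same player, so the elimination stops.
Surviving strategies — Country A: {Opt2, Opt3}; Country B: {L, R}.

L, R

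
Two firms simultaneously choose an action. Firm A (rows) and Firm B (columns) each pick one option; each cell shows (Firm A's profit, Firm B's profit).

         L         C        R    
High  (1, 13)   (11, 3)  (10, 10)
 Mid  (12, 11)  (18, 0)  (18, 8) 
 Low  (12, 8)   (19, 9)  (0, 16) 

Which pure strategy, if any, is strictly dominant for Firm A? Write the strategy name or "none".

High fails to dominate Mid at L (1<12).
Mid fails to dominate Low at L (12=12).
Low fails to dominate High at R (0<10).
No single strategy dominates all the others.

none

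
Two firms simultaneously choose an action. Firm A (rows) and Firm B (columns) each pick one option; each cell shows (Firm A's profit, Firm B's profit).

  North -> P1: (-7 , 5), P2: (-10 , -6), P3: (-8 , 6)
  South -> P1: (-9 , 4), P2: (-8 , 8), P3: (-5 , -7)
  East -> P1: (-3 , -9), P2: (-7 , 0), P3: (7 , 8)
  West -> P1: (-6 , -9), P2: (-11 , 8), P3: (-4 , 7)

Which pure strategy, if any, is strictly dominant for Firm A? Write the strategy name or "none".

East

East vs North: P1: -3>-7, P2: -7>-10, P3: 7>-8.
East vs South: P1: -3>-9, P2: -7>-8, P3: 7>-5.
East vs West: P1: -3>-6, P2: -7>-11, P3: 7>-4.
East strictly beats every other strategy against every opponent action, so it is strictly dominant.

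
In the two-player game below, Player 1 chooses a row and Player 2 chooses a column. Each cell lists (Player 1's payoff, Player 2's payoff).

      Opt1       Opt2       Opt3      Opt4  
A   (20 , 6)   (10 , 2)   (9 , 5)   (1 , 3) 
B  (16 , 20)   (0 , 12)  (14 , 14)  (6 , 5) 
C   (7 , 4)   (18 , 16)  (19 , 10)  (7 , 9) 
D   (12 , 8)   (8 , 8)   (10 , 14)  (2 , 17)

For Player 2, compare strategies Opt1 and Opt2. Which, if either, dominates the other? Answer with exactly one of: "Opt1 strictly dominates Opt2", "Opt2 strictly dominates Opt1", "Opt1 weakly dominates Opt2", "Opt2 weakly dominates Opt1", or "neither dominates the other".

Compare Opt1 to Opt2 across every action of Player 1: A: 6>2, B: 20>12, C: 4<16, D: 8=8.
Opt1 does better at A, B but worse at C; neither strategy dominates the other.

neither dominates the other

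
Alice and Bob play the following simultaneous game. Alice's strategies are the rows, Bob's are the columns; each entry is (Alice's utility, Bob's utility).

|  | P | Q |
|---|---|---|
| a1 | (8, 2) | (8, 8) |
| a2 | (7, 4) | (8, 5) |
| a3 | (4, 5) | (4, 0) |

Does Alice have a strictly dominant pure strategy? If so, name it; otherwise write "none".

none

a1 fails to dominate a2 at Q (8=8).
a2 fails to dominate a1 at P (7<8).
a3 fails to dominate a1 at P (4<8).
No single strategy dominates all the others.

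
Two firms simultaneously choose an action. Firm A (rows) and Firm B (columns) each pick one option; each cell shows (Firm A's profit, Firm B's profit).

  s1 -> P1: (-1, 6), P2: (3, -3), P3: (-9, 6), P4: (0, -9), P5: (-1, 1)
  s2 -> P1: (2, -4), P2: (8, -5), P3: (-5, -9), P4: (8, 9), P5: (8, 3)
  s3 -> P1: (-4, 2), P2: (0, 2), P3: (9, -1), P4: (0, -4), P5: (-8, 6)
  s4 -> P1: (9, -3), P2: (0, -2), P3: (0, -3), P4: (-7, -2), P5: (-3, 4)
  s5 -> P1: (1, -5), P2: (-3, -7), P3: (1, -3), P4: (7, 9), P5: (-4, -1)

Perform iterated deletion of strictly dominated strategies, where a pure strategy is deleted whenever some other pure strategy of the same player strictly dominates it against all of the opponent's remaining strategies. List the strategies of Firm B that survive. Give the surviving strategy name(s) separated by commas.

P4

For Firm A, s2 strictly dominates s1 on the remaining columns (P1: 2>-1, P2: 8>3, P3: -5>-9, P4: 8>0, P5: 8>-1); eliminate s1.
Column P1 is eliminated: P5 beats it against every remaining row (s2: 3>-4, s3: 6>2, s4: 4>-3, s5: -1>-5).
Column P2 is eliminated: P5 beats it against every remaining row (s2: 3>-5, s3: 6>2, s4: 4>-2, s5: -1>-7).
Column P3 is eliminated: P5 beats it against every remaining row (s2: 3>-9, s3: 6>-1, s4: 4>-3, s5: -1>-3).
For Firm A, s2 strictly dominates s3 on the remaining columns (P4: 8>0, P5: 8>-8); eliminate s3.
For Firm A, s2 strictly dominates s4 on the remaining columns (P4: 8>-7, P5: 8>-3); eliminate s4.
Firm A's strategy s5 is strictly dominated by s2 (P4: 8>7, P5: 8>-4) and is removed.
Column P5 is eliminated: P4 beats it against every remaining row (s2: 9>3).
Among the remaining strategies, none is strictly dominated by another pure strategy of the same player, so the elimination stops.
Surviving strategies — Firm A: {s2}; Firm B: {P4}.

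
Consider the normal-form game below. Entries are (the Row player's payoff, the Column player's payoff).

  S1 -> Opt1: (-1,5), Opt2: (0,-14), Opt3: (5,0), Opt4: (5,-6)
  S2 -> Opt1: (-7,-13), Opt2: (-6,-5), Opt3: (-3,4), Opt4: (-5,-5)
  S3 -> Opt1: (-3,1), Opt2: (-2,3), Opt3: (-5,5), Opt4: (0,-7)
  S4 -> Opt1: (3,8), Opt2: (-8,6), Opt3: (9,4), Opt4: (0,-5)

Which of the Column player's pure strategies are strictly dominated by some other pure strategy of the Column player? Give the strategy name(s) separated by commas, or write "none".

Opt1 is not dominated — it holds its own against Opt2 at S1 (5>-14); Opt3 at S1 (5>0); Opt4 at S1 (5>-6).
Opt2: no other strategy beats it everywhere (Opt1 at S2 (-5>-13); Opt3 at S4 (6>4); Opt4 at S2 (-5=-5)).
Nothing dominates Opt3: Opt1 at S2 (4>-13); Opt2 at S1 (0>-14); Opt4 at S1 (0>-6).
Opt4: dominated, since Opt3 does at least as well everywhere (S1: 0>-6, S2: 4>-5, S3: 5>-7, S4: 4>-5).

Opt4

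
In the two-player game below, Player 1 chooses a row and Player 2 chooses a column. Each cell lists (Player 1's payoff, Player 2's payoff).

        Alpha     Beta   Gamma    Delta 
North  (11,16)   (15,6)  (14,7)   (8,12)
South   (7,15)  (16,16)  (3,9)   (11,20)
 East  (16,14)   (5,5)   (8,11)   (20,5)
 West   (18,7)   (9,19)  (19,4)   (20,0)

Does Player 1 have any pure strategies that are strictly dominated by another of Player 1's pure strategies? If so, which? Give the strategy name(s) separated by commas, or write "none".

North: no other strategy beats it everywhere (South at Alpha (11>7); East at Beta (15>5); West at Beta (15>9)).
Nothing dominates South: North at Beta (16>15); East at Beta (16>5); West at Beta (16>9).
Nothing dominates East: North at Alpha (16>11); South at Alpha (16>7); West at Delta (20=20).
West: no other strategy beats it everywhere (North at Alpha (18>11); South at Alpha (18>7); East at Alpha (18>16)).

none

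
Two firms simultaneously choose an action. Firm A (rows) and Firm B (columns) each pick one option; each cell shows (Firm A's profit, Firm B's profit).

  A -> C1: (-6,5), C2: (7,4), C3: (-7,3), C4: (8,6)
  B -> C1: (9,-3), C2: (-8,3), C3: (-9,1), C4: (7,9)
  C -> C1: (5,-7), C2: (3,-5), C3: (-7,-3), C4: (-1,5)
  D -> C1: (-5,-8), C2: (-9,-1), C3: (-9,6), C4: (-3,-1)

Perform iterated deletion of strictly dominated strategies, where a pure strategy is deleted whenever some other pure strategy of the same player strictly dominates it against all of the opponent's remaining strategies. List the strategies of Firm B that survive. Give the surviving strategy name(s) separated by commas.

For Firm A, C strictly dominates D on the remaining columns (C1: 5>-5, C2: 3>-9, C3: -7>-9, C4: -1>-3); eliminate D.
Firm B's strategy C1 is strictly dominated by C4 (A: 6>5, B: 9>-3, C: 5>-7) and is removed.
Firm A's strategy B is strictly dominated by A (C2: 7>-8, C3: -7>-9, C4: 8>7) and is removed.
Firm B's strategy C2 is strictly dominated by C4 (A: 6>4, C: 5>-5) and is removed.
For Firm B, C4 strictly dominates C3 on the remaining rows (A: 6>3, C: 5>-3); eliminate C3.
Row C is eliminated: A beats it against every remaining column (C4: 8>-1).
Among the remaining strategies, none is strictly dominated by another pure strategy of the same player, so the elimination stops.
Surviving strategies — Firm A: {A}; Firm B: {C4}.

C4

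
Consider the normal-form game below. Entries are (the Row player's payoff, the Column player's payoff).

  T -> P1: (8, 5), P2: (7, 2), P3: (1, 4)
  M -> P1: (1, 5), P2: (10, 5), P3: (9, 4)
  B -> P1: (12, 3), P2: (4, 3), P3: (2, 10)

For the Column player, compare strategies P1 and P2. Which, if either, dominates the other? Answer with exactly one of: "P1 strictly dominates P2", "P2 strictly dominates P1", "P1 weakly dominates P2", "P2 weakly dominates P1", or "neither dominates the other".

Compare P1 to P2 across each choice by the Row player: T: 5>2, M: 5=5, B: 3=3.
P1 is at least as good everywhere and strictly better somewhere (tied only at M, B), so P1 weakly but not strictly dominates P2.

P1 weakly dominates P2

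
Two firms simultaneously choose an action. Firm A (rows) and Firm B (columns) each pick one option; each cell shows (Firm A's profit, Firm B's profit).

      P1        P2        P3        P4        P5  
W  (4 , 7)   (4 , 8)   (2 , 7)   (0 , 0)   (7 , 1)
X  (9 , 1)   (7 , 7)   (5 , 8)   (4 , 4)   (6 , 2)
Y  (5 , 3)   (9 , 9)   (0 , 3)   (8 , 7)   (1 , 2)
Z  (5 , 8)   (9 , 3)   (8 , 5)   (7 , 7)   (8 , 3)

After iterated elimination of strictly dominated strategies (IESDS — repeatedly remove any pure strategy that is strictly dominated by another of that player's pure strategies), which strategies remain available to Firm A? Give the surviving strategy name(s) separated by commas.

X, Y, Z

Firm A's strategy W is strictly dominated by Z (P1: 5>4, P2: 9>4, P3: 8>2, P4: 7>0, P5: 8>7) and is removed.
Firm B's strategy P5 is strictly dominated by P3 (X: 8>2, Y: 3>2, Z: 5>3) and is removed.
Among the remaining strategies, none is strictly dominated by another pure strategy of the same player, so the elimination stops.
Surviving strategies — Firm A: {X, Y, Z}; Firm B: {P1, P2, P3, P4}.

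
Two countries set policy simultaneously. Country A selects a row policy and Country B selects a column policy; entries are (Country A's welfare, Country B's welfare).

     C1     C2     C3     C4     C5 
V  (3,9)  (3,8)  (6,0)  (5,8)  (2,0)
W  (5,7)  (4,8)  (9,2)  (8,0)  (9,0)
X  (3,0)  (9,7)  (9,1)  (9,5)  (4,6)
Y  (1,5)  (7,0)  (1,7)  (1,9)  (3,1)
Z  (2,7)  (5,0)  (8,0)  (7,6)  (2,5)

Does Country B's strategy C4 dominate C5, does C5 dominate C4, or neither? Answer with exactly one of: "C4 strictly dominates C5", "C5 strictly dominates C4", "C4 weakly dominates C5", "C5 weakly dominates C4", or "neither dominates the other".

C4's payoffs vs C5's, by Country A's action — V: 8>0, W: 0=0, X: 5<6, Y: 9>1, Z: 6>5.
C4 does better at V, Y, Z but worse at X; neither strategy dominates the other.

neither dominates the other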